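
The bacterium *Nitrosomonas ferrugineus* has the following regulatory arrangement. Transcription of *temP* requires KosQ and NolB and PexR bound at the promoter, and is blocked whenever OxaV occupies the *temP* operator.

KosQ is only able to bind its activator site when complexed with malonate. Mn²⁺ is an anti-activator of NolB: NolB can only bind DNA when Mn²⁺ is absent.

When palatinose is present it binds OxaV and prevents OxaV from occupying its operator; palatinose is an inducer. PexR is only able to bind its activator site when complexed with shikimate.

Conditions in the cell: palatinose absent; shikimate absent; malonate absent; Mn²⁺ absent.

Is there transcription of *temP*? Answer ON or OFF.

Malonate is absent, so KosQ is inactive.
Mn²⁺ is absent, so NolB is active.
Palatinose is absent, so OxaV is active.
Shikimate is absent, so PexR is inactive.
With repressor OxaV bound, *temP* is not transcribed.

OFF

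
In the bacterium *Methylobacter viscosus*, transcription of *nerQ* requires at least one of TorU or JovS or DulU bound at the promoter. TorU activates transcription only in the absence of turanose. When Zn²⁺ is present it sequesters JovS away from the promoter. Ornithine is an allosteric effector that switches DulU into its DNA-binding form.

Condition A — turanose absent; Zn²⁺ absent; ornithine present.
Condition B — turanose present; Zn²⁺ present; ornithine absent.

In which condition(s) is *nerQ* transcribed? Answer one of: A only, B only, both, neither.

A only

Condition A:
Turanose is absent, so TorU is active.
Zn²⁺ is absent, so JovS is active.
Ornithine is present, so DulU is active.
Activator TorU is present, so *nerQ* is transcribed.
→ *nerQ* is ON in A.
Condition B:
Turanose is present, so TorU is inactive.
Zn²⁺ is present, so JovS is inactive.
Ornithine is absent, so DulU is inactive.
No activator is available at the *nerQ* promoter, so *nerQ* is not transcribed.
→ *nerQ* is OFF in B.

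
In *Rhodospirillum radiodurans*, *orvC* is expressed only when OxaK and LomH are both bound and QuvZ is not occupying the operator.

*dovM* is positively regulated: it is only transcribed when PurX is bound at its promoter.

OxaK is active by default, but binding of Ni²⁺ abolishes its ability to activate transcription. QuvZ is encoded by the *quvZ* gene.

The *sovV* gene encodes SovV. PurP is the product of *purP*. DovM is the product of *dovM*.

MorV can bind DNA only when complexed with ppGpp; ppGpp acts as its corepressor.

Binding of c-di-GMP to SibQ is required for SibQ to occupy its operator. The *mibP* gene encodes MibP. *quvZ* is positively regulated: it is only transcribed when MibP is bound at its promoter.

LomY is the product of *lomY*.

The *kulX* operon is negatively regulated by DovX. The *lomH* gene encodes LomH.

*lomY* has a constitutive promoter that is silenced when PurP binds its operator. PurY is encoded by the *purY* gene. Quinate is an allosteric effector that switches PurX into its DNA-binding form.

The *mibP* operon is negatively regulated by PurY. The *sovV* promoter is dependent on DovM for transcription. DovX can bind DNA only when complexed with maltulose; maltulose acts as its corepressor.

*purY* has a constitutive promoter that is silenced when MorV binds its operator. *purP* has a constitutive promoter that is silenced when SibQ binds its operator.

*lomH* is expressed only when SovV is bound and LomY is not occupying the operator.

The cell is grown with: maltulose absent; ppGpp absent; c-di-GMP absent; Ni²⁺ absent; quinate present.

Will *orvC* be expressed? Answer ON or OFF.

ON

ppGpp is absent, so MorV is inactive.
With no repressor bound, *purY* is transcribed.
So PurY is produced and active.
With repressor PurY bound, *mibP* is not transcribed.
So MibP is not produced.
Required activator MibP is absent, so *quvZ* is not transcribed.
So QuvZ is not produced.
Ni²⁺ is absent, so OxaK is active.
Quinate is present, so PurX is active.
No repressor is bound and PurX is active, so *dovM* is transcribed.
So DovM is produced and active.
No repressor is bound and DovM is active, so *sovV* is transcribed.
So SovV is produced and active.
c-di-GMP is absent, so SibQ is inactive.
With no repressor bound, *purP* is transcribed.
So PurP is produced and active.
With repressor PurP bound, *lomY* is not transcribed.
So LomY is not produced.
No repressor is bound and SovV is active, so *lomH* is transcribed.
So LomH is produced and active.
No repressor is bound and OxaK and LomH are active, so *orvC* is transcribed.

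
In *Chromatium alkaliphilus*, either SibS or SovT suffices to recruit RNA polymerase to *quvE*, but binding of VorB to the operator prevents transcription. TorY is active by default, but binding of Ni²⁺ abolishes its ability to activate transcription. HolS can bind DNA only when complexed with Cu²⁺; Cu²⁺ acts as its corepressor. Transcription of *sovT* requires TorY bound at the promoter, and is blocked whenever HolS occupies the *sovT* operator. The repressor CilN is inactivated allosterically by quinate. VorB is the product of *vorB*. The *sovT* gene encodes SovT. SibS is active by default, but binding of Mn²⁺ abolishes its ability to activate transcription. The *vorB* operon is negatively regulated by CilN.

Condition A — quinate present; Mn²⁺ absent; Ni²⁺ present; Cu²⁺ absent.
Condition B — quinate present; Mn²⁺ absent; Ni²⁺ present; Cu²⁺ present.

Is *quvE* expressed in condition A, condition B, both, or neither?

neither

Condition A:
Quinate is present, so CilN is inactive.
With no repressor bound, *vorB* is transcribed.
So VorB is produced and active.
Mn²⁺ is absent, so SibS is active.
Ni²⁺ is present, so TorY is inactive.
Cu²⁺ is absent, so HolS is inactive.
Required activator TorY is absent, so *sovT* is not transcribed.
So SovT is not produced.
With repressor VorB bound, *quvE* is not transcribed.
→ *quvE* is OFF in A.
Condition B:
Quinate is present, so CilN is inactive.
With no repressor bound, *vorB* is transcribed.
So VorB is produced and active.
Mn²⁺ is absent, so SibS is active.
Ni²⁺ is present, so TorY is inactive.
Cu²⁺ is present, so HolS is active.
With repressor HolS bound, *sovT* is not transcribed.
So SovT is not produced.
With repressor VorB bound, *quvE* is not transcribed.
→ *quvE* is OFF in B.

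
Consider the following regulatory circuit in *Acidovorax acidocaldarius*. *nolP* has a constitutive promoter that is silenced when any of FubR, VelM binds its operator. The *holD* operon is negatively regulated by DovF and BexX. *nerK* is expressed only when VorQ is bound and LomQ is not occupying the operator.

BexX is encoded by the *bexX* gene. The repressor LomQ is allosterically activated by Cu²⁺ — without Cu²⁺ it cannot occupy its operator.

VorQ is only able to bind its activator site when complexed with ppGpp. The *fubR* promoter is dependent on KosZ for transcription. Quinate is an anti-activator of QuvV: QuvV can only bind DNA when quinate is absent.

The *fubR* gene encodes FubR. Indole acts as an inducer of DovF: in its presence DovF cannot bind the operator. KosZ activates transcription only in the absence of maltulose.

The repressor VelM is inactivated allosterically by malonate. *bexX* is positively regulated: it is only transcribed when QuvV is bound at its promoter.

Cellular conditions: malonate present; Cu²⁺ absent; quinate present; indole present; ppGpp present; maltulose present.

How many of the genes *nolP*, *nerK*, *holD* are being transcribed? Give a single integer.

3

Maltulose is present, so KosZ is inactive.
Required activator KosZ is absent, so *fubR* is not transcribed.
So FubR is not produced.
Malonate is present, so VelM is inactive.
With no repressor bound, *nolP* is transcribed.
→ *nolP* is ON.
Cu²⁺ is absent, so LomQ is inactive.
ppGpp is present, so VorQ is active.
No repressor is bound and VorQ is active, so *nerK* is transcribed.
→ *nerK* is ON.
Indole is present, so DovF is inactive.
Quinate is present, so QuvV is inactive.
Required activator QuvV is absent, so *bexX* is not transcribed.
So BexX is not produced.
With no repressor bound, *holD* is transcribed.
→ *holD* is ON.
3 of the 3 genes are transcribed.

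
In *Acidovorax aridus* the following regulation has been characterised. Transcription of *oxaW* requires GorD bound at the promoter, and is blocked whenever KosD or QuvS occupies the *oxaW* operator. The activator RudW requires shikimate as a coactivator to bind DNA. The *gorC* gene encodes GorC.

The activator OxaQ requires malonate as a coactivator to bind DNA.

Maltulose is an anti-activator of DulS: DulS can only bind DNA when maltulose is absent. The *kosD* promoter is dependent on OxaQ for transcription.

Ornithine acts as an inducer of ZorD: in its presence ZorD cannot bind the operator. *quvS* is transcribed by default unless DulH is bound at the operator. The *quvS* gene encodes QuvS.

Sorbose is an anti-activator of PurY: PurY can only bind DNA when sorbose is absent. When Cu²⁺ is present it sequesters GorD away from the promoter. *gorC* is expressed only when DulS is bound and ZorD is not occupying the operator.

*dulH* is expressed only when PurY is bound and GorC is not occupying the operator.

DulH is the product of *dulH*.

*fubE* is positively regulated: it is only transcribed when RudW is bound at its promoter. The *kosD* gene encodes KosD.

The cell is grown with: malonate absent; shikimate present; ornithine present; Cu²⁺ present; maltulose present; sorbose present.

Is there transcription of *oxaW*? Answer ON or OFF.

Malonate is absent, so OxaQ is inactive.
Required activator OxaQ is absent, so *kosD* is not transcribed.
So KosD is not produced.
Sorbose is present, so PurY is inactive.
Maltulose is present, so DulS is inactive.
Ornithine is present, so ZorD is inactive.
Required activator DulS is absent, so *gorC* is not transcribed.
So GorC is not produced.
Required activator PurY is absent, so *dulH* is not transcribed.
So DulH is not produced.
With no repressor bound, *quvS* is transcribed.
So QuvS is produced and active.
Cu²⁺ is present, so GorD is inactive.
With repressor QuvS bound, *oxaW* is not transcribed.

OFF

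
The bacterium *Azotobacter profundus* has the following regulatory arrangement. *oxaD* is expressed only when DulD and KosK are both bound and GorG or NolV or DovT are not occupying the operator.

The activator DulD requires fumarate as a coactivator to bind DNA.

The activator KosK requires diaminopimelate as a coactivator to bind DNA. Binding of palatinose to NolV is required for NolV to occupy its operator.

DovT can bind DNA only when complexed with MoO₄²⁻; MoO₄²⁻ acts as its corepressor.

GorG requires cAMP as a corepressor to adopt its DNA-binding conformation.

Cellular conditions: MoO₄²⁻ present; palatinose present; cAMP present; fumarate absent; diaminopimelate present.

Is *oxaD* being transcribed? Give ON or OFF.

OFF

Fumarate is absent, so DulD is inactive.
cAMP is present, so GorG is active.
Palatinose is present, so NolV is active.
MoO₄²⁻ is present, so DovT is active.
Diaminopimelate is present, so KosK is active.
With repressor GorG bound, *oxaD* is not transcribed.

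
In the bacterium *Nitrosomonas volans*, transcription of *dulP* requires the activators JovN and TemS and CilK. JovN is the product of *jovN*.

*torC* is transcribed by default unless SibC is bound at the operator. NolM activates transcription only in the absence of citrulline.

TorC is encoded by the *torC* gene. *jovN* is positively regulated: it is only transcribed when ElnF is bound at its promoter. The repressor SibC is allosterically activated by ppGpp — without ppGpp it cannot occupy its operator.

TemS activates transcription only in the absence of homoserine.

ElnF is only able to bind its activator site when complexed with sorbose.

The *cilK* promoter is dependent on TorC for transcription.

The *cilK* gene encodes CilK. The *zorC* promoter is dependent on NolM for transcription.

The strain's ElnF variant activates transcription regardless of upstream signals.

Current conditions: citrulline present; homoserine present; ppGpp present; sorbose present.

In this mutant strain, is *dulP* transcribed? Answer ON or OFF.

ElnF is constitutively active in this strain.
No repressor is bound and ElnF is active, so *jovN* is transcribed.
So JovN is produced and active.
Homoserine is present, so TemS is inactive.
ppGpp is present, so SibC is active.
With repressor SibC bound, *torC* is not transcribed.
So TorC is not produced.
Required activator TorC is absent, so *cilK* is not transcribed.
So CilK is not produced.
Required activator TemS is absent, so *dulP* is not transcribed.

OFF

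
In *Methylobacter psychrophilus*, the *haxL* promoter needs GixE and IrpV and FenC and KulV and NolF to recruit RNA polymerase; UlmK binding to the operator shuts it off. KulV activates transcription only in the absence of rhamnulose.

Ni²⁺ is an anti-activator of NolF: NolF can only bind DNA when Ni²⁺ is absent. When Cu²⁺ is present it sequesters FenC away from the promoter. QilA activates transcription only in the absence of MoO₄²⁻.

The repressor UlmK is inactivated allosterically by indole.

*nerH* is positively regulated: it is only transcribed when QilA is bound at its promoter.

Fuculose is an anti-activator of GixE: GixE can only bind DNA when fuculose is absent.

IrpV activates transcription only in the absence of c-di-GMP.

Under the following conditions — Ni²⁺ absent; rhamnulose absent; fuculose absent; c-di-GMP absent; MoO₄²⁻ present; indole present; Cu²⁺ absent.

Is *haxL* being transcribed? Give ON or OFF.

ON

Fuculose is absent, so GixE is active.
Indole is present, so UlmK is inactive.
c-di-GMP is absent, so IrpV is active.
Cu²⁺ is absent, so FenC is active.
Rhamnulose is absent, so KulV is active.
Ni²⁺ is absent, so NolF is active.
No repressor is bound and GixE and IrpV and FenC and KulV and NolF are active, so *haxL* is transcribed.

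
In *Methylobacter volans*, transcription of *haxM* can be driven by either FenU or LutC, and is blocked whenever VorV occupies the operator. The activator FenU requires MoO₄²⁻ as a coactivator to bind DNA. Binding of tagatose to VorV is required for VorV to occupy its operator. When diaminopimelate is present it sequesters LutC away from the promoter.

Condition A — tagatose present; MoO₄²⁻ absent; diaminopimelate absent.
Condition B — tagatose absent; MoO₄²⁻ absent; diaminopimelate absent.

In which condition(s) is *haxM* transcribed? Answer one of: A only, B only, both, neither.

B only

Condition A:
Tagatose is present, so VorV is active.
MoO₄²⁻ is absent, so FenU is inactive.
Diaminopimelate is absent, so LutC is active.
With repressor VorV bound, *haxM* is not transcribed.
→ *haxM* is OFF in A.
Condition B:
Tagatose is absent, so VorV is inactive.
MoO₄²⁻ is absent, so FenU is inactive.
Diaminopimelate is absent, so LutC is active.
Activator LutC is present, so *haxM* is transcribed.
→ *haxM* is ON in B.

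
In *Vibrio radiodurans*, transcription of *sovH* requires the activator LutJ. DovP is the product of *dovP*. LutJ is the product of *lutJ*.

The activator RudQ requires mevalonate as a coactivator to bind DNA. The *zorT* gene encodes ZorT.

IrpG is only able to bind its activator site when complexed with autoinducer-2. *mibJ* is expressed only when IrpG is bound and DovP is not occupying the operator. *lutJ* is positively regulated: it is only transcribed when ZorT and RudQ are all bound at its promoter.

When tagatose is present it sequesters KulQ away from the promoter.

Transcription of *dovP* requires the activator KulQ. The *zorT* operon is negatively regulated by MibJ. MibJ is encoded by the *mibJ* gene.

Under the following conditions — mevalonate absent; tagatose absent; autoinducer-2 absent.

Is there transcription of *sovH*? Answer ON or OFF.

OFF

Tagatose is absent, so KulQ is active.
No repressor is bound and KulQ is active, so *dovP* is transcribed.
So DovP is produced and active.
Autoinducer-2 is absent, so IrpG is inactive.
With repressor DovP bound, *mibJ* is not transcribed.
So MibJ is not produced.
With no repressor bound, *zorT* is transcribed.
So ZorT is produced and active.
Mevalonate is absent, so RudQ is inactive.
Required activator RudQ is absent, so *lutJ* is not transcribed.
So LutJ is not produced.
Required activator LutJ is absent, so *sovH* is not transcribed.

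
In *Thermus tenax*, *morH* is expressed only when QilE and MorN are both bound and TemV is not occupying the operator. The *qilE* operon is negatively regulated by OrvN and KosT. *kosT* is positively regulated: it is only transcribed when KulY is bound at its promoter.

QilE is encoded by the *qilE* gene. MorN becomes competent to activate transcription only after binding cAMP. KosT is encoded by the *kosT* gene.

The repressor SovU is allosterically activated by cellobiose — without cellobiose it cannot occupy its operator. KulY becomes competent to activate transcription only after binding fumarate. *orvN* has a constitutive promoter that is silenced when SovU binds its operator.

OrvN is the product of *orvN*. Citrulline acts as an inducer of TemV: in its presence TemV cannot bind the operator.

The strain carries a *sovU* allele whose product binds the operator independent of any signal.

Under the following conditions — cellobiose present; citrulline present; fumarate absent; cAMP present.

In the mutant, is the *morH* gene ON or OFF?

ON

SovU is constitutively active in this strain.
With repressor SovU bound, *orvN* is not transcribed.
So OrvN is not produced.
Fumarate is absent, so KulY is inactive.
Required activator KulY is absent, so *kosT* is not transcribed.
So KosT is not produced.
With no repressor bound, *qilE* is transcribed.
So QilE is produced and active.
Citrulline is present, so TemV is inactive.
cAMP is present, so MorN is active.
No repressor is bound and QilE and MorN are active, so *morH* is transcribed.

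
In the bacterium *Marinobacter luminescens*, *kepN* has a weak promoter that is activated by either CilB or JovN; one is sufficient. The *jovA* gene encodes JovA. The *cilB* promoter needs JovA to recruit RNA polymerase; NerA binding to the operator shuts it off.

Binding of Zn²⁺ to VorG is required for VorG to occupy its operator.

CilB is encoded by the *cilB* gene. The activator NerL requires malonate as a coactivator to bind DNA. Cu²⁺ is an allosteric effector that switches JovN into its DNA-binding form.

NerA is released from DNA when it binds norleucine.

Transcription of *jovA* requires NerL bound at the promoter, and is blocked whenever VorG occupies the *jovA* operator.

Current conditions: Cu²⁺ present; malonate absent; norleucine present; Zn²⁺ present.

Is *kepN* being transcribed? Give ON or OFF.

Malonate is absent, so NerL is inactive.
Zn²⁺ is present, so VorG is active.
With repressor VorG bound, *jovA* is not transcribed.
So JovA is not produced.
Norleucine is present, so NerA is inactive.
Required activator JovA is absent, so *cilB* is not transcribed.
So CilB is not produced.
Cu²⁺ is present, so JovN is active.
Activator JovN is present, so *kepN* is transcribed.

ON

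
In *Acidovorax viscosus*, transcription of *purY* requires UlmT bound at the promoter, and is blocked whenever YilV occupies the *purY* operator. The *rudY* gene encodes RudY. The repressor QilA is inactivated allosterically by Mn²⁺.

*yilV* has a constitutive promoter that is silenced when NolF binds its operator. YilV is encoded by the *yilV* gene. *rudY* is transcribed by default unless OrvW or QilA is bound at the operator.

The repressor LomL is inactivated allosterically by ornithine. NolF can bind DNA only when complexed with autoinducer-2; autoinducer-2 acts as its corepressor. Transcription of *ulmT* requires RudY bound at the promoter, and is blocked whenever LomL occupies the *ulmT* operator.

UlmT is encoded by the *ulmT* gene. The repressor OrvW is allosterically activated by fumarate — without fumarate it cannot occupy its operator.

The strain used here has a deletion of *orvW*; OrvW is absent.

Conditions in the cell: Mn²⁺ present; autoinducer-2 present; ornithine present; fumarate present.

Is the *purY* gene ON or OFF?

Ornithine is present, so LomL is inactive.
OrvW is non-functional in this strain, so it has no effect.
Mn²⁺ is present, so QilA is inactive.
With no repressor bound, *rudY* is transcribed.
So RudY is produced and active.
No repressor is bound and RudY is active, so *ulmT* is transcribed.
So UlmT is produced and active.
Autoinducer-2 is present, so NolF is active.
With repressor NolF bound, *yilV* is not transcribed.
So YilV is not produced.
No repressor is bound and UlmT is active, so *purY* is transcribed.

ON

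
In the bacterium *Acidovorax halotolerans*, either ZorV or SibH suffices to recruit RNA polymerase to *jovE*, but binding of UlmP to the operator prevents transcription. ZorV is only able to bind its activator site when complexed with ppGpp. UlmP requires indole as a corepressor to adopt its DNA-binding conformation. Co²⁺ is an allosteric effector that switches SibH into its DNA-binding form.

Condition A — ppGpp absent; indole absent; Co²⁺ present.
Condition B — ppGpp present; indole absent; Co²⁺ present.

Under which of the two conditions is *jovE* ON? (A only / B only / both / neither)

Condition A:
ppGpp is absent, so ZorV is inactive.
Indole is absent, so UlmP is inactive.
Co²⁺ is present, so SibH is active.
Activator SibH is present, so *jovE* is transcribed.
→ *jovE* is ON in A.
Condition B:
ppGpp is present, so ZorV is active.
Indole is absent, so UlmP is inactive.
Co²⁺ is present, so SibH is active.
Activator ZorV is present, so *jovE* is transcribed.
→ *jovE* is ON in B.

both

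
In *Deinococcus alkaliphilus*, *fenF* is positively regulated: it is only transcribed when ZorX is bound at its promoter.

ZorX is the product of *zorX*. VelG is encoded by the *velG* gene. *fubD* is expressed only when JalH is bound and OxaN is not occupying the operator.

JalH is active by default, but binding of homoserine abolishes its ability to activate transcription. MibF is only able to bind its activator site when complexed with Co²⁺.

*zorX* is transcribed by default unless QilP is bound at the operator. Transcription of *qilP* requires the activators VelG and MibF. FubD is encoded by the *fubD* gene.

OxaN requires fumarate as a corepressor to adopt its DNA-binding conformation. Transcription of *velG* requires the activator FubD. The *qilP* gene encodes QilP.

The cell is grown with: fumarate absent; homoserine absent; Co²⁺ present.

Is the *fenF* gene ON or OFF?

OFF

Homoserine is absent, so JalH is active.
Fumarate is absent, so OxaN is inactive.
No repressor is bound and JalH is active, so *fubD* is transcribed.
So FubD is produced and active.
No repressor is bound and FubD is active, so *velG* is transcribed.
So VelG is produced and active.
Co²⁺ is present, so MibF is active.
No repressor is bound and VelG and MibF are active, so *qilP* is transcribed.
So QilP is produced and active.
With repressor QilP bound, *zorX* is not transcribed.
So ZorX is not produced.
Required activator ZorX is absent, so *fenF* is not transcribed.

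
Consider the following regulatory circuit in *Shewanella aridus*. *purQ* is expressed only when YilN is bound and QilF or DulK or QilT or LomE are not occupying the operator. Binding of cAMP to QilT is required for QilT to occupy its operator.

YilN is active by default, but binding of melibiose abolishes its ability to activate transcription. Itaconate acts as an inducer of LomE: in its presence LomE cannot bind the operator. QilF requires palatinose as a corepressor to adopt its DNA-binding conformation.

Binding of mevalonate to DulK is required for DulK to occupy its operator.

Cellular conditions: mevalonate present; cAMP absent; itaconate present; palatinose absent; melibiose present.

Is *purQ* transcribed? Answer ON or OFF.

Palatinose is absent, so QilF is inactive.
Mevalonate is present, so DulK is active.
cAMP is absent, so QilT is inactive.
Melibiose is present, so YilN is inactive.
Itaconate is present, so LomE is inactive.
With repressor DulK bound, *purQ* is not transcribed.

OFF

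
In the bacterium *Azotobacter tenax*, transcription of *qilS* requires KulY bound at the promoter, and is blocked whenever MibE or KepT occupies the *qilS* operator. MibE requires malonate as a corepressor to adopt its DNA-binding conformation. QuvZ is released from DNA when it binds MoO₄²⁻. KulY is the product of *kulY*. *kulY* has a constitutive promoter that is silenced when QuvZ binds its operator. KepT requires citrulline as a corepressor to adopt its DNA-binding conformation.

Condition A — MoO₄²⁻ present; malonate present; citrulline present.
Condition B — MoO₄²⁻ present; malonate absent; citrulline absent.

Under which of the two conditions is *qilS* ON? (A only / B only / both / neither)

B only

Condition A:
MoO₄²⁻ is present, so QuvZ is inactive.
With no repressor bound, *kulY* is transcribed.
So KulY is produced and active.
Malonate is present, so MibE is active.
Citrulline is present, so KepT is active.
With repressor MibE bound, *qilS* is not transcribed.
→ *qilS* is OFF in A.
Condition B:
MoO₄²⁻ is present, so QuvZ is inactive.
With no repressor bound, *kulY* is transcribed.
So KulY is produced and active.
Malonate is absent, so MibE is inactive.
Citrulline is absent, so KepT is inactive.
No repressor is bound and KulY is active, so *qilS* is transcribed.
→ *qilS* is ON in B.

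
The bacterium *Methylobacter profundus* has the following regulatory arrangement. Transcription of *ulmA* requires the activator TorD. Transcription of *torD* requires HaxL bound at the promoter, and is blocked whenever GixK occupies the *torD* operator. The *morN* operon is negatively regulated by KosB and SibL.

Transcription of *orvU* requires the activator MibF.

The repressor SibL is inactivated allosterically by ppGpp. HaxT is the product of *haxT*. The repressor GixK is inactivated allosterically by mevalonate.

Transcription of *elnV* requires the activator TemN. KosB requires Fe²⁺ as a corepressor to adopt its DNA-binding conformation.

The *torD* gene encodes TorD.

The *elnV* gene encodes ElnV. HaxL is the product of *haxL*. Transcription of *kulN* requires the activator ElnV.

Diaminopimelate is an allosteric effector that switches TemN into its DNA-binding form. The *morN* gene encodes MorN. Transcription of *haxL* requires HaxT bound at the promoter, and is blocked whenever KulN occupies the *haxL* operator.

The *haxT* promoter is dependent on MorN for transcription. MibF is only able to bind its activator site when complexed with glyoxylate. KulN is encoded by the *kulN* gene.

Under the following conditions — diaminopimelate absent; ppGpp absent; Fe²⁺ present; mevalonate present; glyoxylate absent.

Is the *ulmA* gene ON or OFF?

Diaminopimelate is absent, so TemN is inactive.
Required activator TemN is absent, so *elnV* is not transcribed.
So ElnV is not produced.
Required activator ElnV is absent, so *kulN* is not transcribed.
So KulN is not produced.
Fe²⁺ is present, so KosB is active.
ppGpp is absent, so SibL is active.
With repressor KosB bound, *morN* is not transcribed.
So MorN is not produced.
Required activator MorN is absent, so *haxT* is not transcribed.
So HaxT is not produced.
Required activator HaxT is absent, so *haxL* is not transcribed.
So HaxL is not produced.
Mevalonate is present, so GixK is inactive.
Required activator HaxL is absent, so *torD* is not transcribed.
So TorD is not produced.
Required activator TorD is absent, so *ulmA* is not transcribed.

OFF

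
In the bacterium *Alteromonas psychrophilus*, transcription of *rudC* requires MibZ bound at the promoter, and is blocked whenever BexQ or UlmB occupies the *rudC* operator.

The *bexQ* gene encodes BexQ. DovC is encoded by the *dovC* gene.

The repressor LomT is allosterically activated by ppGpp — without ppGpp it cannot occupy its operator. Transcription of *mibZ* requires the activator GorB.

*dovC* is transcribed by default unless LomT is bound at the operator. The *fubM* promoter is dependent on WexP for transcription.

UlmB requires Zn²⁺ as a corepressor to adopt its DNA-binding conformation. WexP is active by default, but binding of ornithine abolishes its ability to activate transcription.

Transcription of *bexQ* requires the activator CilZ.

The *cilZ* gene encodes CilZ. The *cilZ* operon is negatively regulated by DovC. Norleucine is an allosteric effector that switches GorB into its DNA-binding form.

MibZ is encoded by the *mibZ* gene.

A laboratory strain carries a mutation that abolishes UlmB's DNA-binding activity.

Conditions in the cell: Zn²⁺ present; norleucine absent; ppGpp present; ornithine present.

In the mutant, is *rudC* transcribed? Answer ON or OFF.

OFF

Norleucine is absent, so GorB is inactive.
Required activator GorB is absent, so *mibZ* is not transcribed.
So MibZ is not produced.
ppGpp is present, so LomT is active.
With repressor LomT bound, *dovC* is not transcribed.
So DovC is not produced.
With no repressor bound, *cilZ* is transcribed.
So CilZ is produced and active.
No repressor is bound and CilZ is active, so *bexQ* is transcribed.
So BexQ is produced and active.
UlmB is non-functional in this strain, so it has no effect.
With repressor BexQ bound, *rudC* is not transcribed.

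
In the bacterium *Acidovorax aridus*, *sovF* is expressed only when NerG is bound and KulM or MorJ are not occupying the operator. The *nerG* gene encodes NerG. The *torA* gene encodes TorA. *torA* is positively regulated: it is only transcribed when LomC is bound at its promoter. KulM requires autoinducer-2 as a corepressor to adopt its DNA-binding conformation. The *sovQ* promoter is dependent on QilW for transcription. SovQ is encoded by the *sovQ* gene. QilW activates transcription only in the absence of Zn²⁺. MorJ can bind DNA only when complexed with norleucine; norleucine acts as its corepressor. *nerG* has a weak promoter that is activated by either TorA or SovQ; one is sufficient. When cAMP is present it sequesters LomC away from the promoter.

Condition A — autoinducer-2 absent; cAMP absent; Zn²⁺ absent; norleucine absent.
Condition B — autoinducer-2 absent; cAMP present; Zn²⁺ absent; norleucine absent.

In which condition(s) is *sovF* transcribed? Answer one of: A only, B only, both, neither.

both

Condition A:
Autoinducer-2 is absent, so KulM is inactive.
cAMP is absent, so LomC is active.
No repressor is bound and LomC is active, so *torA* is transcribed.
So TorA is produced and active.
Zn²⁺ is absent, so QilW is active.
No repressor is bound and QilW is active, so *sovQ* is transcribed.
So SovQ is produced and active.
Activator TorA is present, so *nerG* is transcribed.
So NerG is produced and active.
Norleucine is absent, so MorJ is inactive.
No repressor is bound and NerG is active, so *sovF* is transcribed.
→ *sovF* is ON in A.
Condition B:
Autoinducer-2 is absent, so KulM is inactive.
cAMP is present, so LomC is inactive.
Required activator LomC is absent, so *torA* is not transcribed.
So TorA is not produced.
Zn²⁺ is absent, so QilW is active.
No repressor is bound and QilW is active, so *sovQ* is transcribed.
So SovQ is produced and active.
Activator SovQ is present, so *nerG* is transcribed.
So NerG is produced and active.
Norleucine is absent, so MorJ is inactive.
No repressor is bound and NerG is active, so *sovF* is transcribed.
→ *sovF* is ON in B.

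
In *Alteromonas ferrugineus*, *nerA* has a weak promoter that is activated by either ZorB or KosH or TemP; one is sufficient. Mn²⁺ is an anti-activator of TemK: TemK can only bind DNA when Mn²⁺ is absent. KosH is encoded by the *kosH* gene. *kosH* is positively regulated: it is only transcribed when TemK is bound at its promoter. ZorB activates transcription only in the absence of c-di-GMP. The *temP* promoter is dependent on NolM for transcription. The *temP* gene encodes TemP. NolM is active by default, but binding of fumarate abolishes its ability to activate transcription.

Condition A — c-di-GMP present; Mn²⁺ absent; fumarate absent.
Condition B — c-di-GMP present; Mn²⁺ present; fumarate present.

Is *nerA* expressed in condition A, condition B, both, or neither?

A only

Condition A:
c-di-GMP is present, so ZorB is inactive.
Mn²⁺ is absent, so TemK is active.
No repressor is bound and TemK is active, so *kosH* is transcribed.
So KosH is produced and active.
Fumarate is absent, so NolM is active.
No repressor is bound and NolM is active, so *temP* is transcribed.
So TemP is produced and active.
Activator KosH is present, so *nerA* is transcribed.
→ *nerA* is ON in A.
Condition B:
c-di-GMP is present, so ZorB is inactive.
Mn²⁺ is present, so TemK is inactive.
Required activator TemK is absent, so *kosH* is not transcribed.
So KosH is not produced.
Fumarate is present, so NolM is inactive.
Required activator NolM is absent, so *temP* is not transcribed.
So TemP is not produced.
No activator is available at the *nerA* promoter, so *nerA* is not transcribed.
→ *nerA* is OFF in B.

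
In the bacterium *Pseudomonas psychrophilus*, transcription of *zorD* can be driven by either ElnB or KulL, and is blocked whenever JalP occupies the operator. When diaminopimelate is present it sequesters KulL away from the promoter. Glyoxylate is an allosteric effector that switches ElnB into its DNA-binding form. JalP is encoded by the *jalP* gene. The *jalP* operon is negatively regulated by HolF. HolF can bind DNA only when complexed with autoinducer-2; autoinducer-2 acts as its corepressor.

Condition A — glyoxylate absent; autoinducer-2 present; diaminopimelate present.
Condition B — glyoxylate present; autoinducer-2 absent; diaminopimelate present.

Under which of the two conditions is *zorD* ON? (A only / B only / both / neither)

Condition A:
Glyoxylate is absent, so ElnB is inactive.
Autoinducer-2 is present, so HolF is active.
With repressor HolF bound, *jalP* is not transcribed.
So JalP is not produced.
Diaminopimelate is present, so KulL is inactive.
No activator is available at the *zorD* promoter, so *zorD* is not transcribed.
→ *zorD* is OFF in A.
Condition B:
Glyoxylate is present, so ElnB is active.
Autoinducer-2 is absent, so HolF is inactive.
With no repressor bound, *jalP* is transcribed.
So JalP is produced and active.
Diaminopimelate is present, so KulL is inactive.
With repressor JalP bound, *zorD* is not transcribed.
→ *zorD* is OFF in B.

neither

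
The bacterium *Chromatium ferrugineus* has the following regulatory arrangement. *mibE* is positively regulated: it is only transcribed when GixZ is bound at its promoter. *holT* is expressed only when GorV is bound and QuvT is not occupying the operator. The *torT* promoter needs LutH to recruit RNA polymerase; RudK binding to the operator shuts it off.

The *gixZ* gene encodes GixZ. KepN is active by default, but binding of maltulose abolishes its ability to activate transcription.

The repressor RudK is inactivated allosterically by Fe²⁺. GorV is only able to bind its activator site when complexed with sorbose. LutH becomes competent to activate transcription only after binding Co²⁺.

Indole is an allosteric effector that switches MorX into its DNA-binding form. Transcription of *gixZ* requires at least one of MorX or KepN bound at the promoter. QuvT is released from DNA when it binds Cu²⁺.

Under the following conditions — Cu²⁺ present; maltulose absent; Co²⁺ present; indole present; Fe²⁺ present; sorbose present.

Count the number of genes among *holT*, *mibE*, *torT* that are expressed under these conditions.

3

Cu²⁺ is present, so QuvT is inactive.
Sorbose is present, so GorV is active.
No repressor is bound and GorV is active, so *holT* is transcribed.
→ *holT* is ON.
Indole is present, so MorX is active.
Maltulose is absent, so KepN is active.
Activator MorX is present, so *gixZ* is transcribed.
So GixZ is produced and active.
No repressor is bound and GixZ is active, so *mibE* is transcribed.
→ *mibE* is ON.
Fe²⁺ is present, so RudK is inactive.
Co²⁺ is present, so LutH is active.
No repressor is bound and LutH is active, so *torT* is transcribed.
→ *torT* is ON.
3 of the 3 genes are transcribed.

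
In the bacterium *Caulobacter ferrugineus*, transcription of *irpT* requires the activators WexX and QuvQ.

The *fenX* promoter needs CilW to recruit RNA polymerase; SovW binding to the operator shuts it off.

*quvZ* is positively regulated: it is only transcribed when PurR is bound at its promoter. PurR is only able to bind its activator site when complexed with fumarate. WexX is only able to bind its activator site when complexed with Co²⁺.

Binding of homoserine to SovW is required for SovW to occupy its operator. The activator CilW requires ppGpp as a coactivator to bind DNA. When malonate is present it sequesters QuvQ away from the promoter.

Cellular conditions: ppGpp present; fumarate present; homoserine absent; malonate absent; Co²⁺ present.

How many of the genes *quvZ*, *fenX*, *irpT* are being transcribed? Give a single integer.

3

Fumarate is present, so PurR is active.
No repressor is bound and PurR is active, so *quvZ* is transcribed.
→ *quvZ* is ON.
Homoserine is absent, so SovW is inactive.
ppGpp is present, so CilW is active.
No repressor is bound and CilW is active, so *fenX* is transcribed.
→ *fenX* is ON.
Co²⁺ is present, so WexX is active.
Malonate is absent, so QuvQ is active.
No repressor is bound and WexX and QuvQ are active, so *irpT* is transcribed.
→ *irpT* is ON.
3 of the 3 genes are transcribed.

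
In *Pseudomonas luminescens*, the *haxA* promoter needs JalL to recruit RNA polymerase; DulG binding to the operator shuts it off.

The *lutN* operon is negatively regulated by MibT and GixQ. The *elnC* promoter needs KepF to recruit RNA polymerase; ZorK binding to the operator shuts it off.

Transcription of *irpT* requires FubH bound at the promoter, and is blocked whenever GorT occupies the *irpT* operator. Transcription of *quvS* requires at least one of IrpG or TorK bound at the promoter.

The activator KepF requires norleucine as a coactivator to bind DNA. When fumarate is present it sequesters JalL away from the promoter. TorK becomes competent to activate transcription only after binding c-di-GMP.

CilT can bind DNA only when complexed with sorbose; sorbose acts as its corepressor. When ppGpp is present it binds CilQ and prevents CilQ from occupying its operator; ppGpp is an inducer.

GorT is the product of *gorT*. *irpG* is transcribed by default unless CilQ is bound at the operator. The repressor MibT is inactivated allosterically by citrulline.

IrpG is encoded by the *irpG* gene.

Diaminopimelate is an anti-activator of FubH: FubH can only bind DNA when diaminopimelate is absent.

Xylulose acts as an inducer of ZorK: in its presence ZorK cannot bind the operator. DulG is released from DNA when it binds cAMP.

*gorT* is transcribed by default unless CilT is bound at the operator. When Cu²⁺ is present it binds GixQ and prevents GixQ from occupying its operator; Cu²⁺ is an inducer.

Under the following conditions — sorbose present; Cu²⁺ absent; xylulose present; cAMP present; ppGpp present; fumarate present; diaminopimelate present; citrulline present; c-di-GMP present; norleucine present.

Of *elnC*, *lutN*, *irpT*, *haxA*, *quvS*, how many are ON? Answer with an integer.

2

Xylulose is present, so ZorK is inactive.
Norleucine is present, so KepF is active.
No repressor is bound and KepF is active, so *elnC* is transcribed.
→ *elnC* is ON.
Citrulline is present, so MibT is inactive.
Cu²⁺ is absent, so GixQ is active.
With repressor GixQ bound, *lutN* is not transcribed.
→ *lutN* is OFF.
Sorbose is present, so CilT is active.
With repressor CilT bound, *gorT* is not transcribed.
So GorT is not produced.
Diaminopimelate is present, so FubH is inactive.
Required activator FubH is absent, so *irpT* is not transcribed.
→ *irpT* is OFF.
Fumarate is present, so JalL is inactive.
cAMP is present, so DulG is inactive.
Required activator JalL is absent, so *haxA* is not transcribed.
→ *haxA* is OFF.
ppGpp is present, so CilQ is inactive.
With no repressor bound, *irpG* is transcribed.
So IrpG is produced and active.
c-di-GMP is present, so TorK is active.
Activator IrpG is present, so *quvS* is transcribed.
→ *quvS* is ON.
2 of the 5 genes are transcribed.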